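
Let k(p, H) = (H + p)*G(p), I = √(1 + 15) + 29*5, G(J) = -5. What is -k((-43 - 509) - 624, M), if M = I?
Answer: -5135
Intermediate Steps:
I = 149 (I = √16 + 145 = 4 + 145 = 149)
M = 149
k(p, H) = -5*H - 5*p (k(p, H) = (H + p)*(-5) = -5*H - 5*p)
-k((-43 - 509) - 624, M) = -(-5*149 - 5*((-43 - 509) - 624)) = -(-745 - 5*(-552 - 624)) = -(-745 - 5*(-1176)) = -(-745 + 5880) = -1*5135 = -5135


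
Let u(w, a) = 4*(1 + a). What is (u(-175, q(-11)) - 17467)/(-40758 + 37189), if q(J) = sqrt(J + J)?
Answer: 17463/3569 - 4*I*sqrt(22)/3569 ≈ 4.893 - 0.0052568*I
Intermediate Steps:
q(J) = sqrt(2)*sqrt(J) (q(J) = sqrt(2*J) = sqrt(2)*sqrt(J))
u(w, a) = 4 + 4*a
(u(-175, q(-11)) - 17467)/(-40758 + 37189) = ((4 + 4*(sqrt(2)*sqrt(-11))) - 17467)/(-40758 + 37189) = ((4 + 4*(sqrt(2)*(I*sqrt(11)))) - 17467)/(-3569) = ((4 + 4*(I*sqrt(22))) - 17467)*(-1/3569) = ((4 + 4*I*sqrt(22)) - 17467)*(-1/3569) = (-17463 + 4*I*sqrt(22))*(-1/3569) = 17463/3569 - 4*I*sqrt(22)/3569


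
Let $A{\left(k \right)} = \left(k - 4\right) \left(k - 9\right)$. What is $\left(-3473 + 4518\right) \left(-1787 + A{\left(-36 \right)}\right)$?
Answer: $13585$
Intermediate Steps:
$A{\left(k \right)} = \left(-9 + k\right) \left(-4 + k\right)$ ($A{\left(k \right)} = \left(-4 + k\right) \left(-9 + k\right) = \left(-9 + k\right) \left(-4 + k\right)$)
$\left(-3473 + 4518\right) \left(-1787 + A{\left(-36 \right)}\right) = \left(-3473 + 4518\right) \left(-1787 + \left(36 + \left(-36\right)^{2} - -468\right)\right) = 1045 \left(-1787 + \left(36 + 1296 + 468\right)\right) = 1045 \left(-1787 + 1800\right) = 1045 \cdot 13 = 13585$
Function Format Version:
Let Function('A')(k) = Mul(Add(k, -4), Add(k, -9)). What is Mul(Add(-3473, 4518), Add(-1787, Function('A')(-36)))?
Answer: 13585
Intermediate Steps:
Function('A')(k) = Mul(Add(-9, k), Add(-4, k)) (Function('A')(k) = Mul(Add(-4, k), Add(-9, k)) = Mul(Add(-9, k), Add(-4, k)))
Mul(Add(-3473, 4518), Add(-1787, Function('A')(-36))) = Mul(Add(-3473, 4518), Add(-1787, Add(36, Pow(-36, 2), Mul(-13, -36)))) = Mul(1045, Add(-1787, Add(36, 1296, 468))) = Mul(1045, Add(-1787, 1800)) = Mul(1045, 13) = 13585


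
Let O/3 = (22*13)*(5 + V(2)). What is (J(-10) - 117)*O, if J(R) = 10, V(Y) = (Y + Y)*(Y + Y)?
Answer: -1927926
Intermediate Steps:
V(Y) = 4*Y² (V(Y) = (2*Y)*(2*Y) = 4*Y²)
O = 18018 (O = 3*((22*13)*(5 + 4*2²)) = 3*(286*(5 + 4*4)) = 3*(286*(5 + 16)) = 3*(286*21) = 3*6006 = 18018)
(J(-10) - 117)*O = (10 - 117)*18018 = -107*18018 = -1927926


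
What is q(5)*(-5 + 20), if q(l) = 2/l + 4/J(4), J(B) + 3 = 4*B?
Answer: 138/13 ≈ 10.615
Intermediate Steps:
J(B) = -3 + 4*B
q(l) = 4/13 + 2/l (q(l) = 2/l + 4/(-3 + 4*4) = 2/l + 4/(-3 + 16) = 2/l + 4/13 = 4/13 + 2/l)
q(5)*(-5 + 20) = (4/13 + 2/5)*(-5 + 20) = (4/13 + 2*(⅕))*15 = (4/13 + ⅖)*15 = (46/65)*15 = 138/13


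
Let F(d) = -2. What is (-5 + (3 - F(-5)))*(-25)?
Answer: 0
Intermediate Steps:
(-5 + (3 - F(-5)))*(-25) = (-5 + (3 - 1*(-2)))*(-25) = (-5 + (3 + 2))*(-25) = (-5 + 5)*(-25) = 0*(-25) = 0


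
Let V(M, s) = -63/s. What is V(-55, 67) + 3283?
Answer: 219898/67 ≈ 3282.1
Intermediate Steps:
V(-55, 67) + 3283 = -63/67 + 3283 = 219898/67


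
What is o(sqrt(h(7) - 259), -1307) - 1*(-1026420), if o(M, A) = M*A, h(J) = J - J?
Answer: 1026420 - 1307*I*sqrt(259) ≈ 1.0264e+6 - 21034.0*I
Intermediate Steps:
h(J) = 0
o(M, A) = A*M
o(sqrt(h(7) - 259), -1307) - 1*(-1026420) = -1307*sqrt(0 - 259) - 1*(-1026420) = -1307*I*sqrt(259) + 1026420 = 1026420 - 1307*I*sqrt(259)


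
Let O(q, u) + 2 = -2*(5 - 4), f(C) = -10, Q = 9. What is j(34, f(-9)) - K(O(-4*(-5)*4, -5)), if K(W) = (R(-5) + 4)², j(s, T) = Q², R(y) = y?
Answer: 80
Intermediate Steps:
j(s, T) = 81 (j(s, T) = 9² = 81)
O(q, u) = -4 (O(q, u) = -2 - 2*(5 - 4) = -2 - 2*1 = -2 - 2 = -4)
K(W) = 1 (K(W) = (-5 + 4)² = (-1)² = 1)
j(34, f(-9)) - K(O(-4*(-5)*4, -5)) = 81 - 1*1 = 81 - 1 = 80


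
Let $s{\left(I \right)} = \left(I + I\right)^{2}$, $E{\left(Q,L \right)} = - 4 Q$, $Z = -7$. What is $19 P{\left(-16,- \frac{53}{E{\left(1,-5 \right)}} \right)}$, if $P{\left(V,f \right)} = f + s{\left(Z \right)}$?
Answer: $\frac{15903}{4} \approx 3975.8$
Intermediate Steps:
$s{\left(I \right)} = 4 I^{2}$ ($s{\left(I \right)} = \left(2 I\right)^{2} = 4 I^{2}$)
$P{\left(V,f \right)} = 196 + f$ ($P{\left(V,f \right)} = f + 4 \left(-7\right)^{2} = f + 4 \cdot 49 = f + 196 = 196 + f$)
$19 P{\left(-16,- \frac{53}{E{\left(1,-5 \right)}} \right)} = 19 \left(196 - \frac{53}{\left(-4\right) 1}\right) = 19 \left(196 - \frac{53}{-4}\right) = 19 \left(196 - - \frac{53}{4}\right) = 19 \left(196 + \frac{53}{4}\right) = 19 \cdot \frac{837}{4} = \frac{15903}{4}$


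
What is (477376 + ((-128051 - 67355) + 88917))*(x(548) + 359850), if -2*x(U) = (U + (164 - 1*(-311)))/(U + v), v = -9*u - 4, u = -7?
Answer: 162024536539899/1214 ≈ 1.3346e+11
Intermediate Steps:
v = 59 (v = -9*(-7) - 4 = 63 - 4 = 59)
x(U) = -(475 + U)/(2*(59 + U)) (x(U) = -(U + (164 - 1*(-311)))/(2*(U + 59)) = -(U + (164 + 311))/(2*(59 + U)) = -(U + 475)/(2*(59 + U)) = -(475 + U)/(2*(59 + U)))
(477376 + ((-128051 - 67355) + 88917))*(x(548) + 359850) = (477376 + ((-128051 - 67355) + 88917))*((-475 - 1*548)/(2*(59 + 548)) + 359850) = (477376 + (-195406 + 88917))*((½)*(-475 - 548)/607 + 359850) = (477376 - 106489)*((½)*(1/607)*(-1023) + 359850) = 370887*(-1023/1214 + 359850) = 370887*(436856877/1214) = 162024536539899/1214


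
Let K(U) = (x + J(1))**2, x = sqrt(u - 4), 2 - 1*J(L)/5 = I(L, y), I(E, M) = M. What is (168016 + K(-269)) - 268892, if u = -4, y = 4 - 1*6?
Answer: -100484 + 80*I*sqrt(2) ≈ -1.0048e+5 + 113.14*I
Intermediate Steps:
y = -2 (y = 4 - 6 = -2)
J(L) = 20 (J(L) = 10 - 5*(-2) = 10 + 10 = 20)
x = 2*I*sqrt(2) (x = sqrt(-4 - 4) = sqrt(-8) = 2*I*sqrt(2) ≈ 2.8284*I)
K(U) = (20 + 2*I*sqrt(2))**2 (K(U) = (2*I*sqrt(2) + 20)**2 = (20 + 2*I*sqrt(2))**2)
(168016 + K(-269)) - 268892 = (168016 + (392 + 80*I*sqrt(2))) - 268892 = (168408 + 80*I*sqrt(2)) - 268892 = -100484 + 80*I*sqrt(2)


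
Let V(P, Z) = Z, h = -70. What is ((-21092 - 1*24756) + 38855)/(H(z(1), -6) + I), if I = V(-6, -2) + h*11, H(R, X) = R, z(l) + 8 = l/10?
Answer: 69930/7799 ≈ 8.9665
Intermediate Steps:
z(l) = -8 + l/10
I = -772 (I = -2 - 70*11 = -2 - 770 = -772)
((-21092 - 1*24756) + 38855)/(H(z(1), -6) + I) = ((-21092 - 1*24756) + 38855)/((-8 + (1/10)*1) - 772) = ((-21092 - 24756) + 38855)/((-8 + 1/10) - 772) = (-45848 + 38855)/(-79/10 - 772) = -6993/(-7799/10) = -6993*(-10/7799) = 69930/7799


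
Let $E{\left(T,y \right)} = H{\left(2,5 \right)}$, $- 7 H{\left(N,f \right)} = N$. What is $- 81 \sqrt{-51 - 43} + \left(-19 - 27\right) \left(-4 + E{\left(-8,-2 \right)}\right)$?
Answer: $\frac{1380}{7} - 81 i \sqrt{94} \approx 197.14 - 785.32 i$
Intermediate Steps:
$H{\left(N,f \right)} = - \frac{N}{7}$
$E{\left(T,y \right)} = - \frac{2}{7}$ ($E{\left(T,y \right)} = \left(- \frac{1}{7}\right) 2 = - \frac{2}{7}$)
$- 81 \sqrt{-51 - 43} + \left(-19 - 27\right) \left(-4 + E{\left(-8,-2 \right)}\right) = - 81 \sqrt{-51 - 43} + \left(-19 - 27\right) \left(-4 - \frac{2}{7}\right) = - 81 \sqrt{-94} - - \frac{1380}{7} = - 81 i \sqrt{94} + \frac{1380}{7} = \frac{1380}{7} - 81 i \sqrt{94}$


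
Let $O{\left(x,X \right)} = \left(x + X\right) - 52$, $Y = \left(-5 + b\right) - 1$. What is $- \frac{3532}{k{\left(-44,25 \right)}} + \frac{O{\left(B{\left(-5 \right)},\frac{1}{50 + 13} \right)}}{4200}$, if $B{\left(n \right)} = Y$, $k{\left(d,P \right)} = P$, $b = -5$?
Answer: $- \frac{4673332}{33075} \approx -141.29$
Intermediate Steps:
$Y = -11$ ($Y = \left(-5 - 5\right) - 1 = -10 - 1 = -11$)
$B{\left(n \right)} = -11$
$O{\left(x,X \right)} = -52 + X + x$ ($O{\left(x,X \right)} = \left(X + x\right) - 52 = -52 + X + x$)
$- \frac{3532}{k{\left(-44,25 \right)}} + \frac{O{\left(B{\left(-5 \right)},\frac{1}{50 + 13} \right)}}{4200} = - \frac{3532}{25} + \frac{-52 + \frac{1}{50 + 13} - 11}{4200} = \left(-3532\right) \frac{1}{25} + \left(-52 + \frac{1}{63} - 11\right) \frac{1}{4200} = - \frac{3532}{25} + \left(-52 + \frac{1}{63} - 11\right) \frac{1}{4200} = - \frac{3532}{25} - \frac{496}{33075} = - \frac{4673332}{33075}$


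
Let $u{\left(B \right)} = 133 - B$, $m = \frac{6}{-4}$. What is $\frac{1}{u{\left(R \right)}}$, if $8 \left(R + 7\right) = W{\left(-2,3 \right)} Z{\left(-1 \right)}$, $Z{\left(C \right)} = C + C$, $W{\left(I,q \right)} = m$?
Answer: $\frac{8}{1117} \approx 0.007162$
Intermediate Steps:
$m = - \frac{3}{2}$ ($m = 6 \left(- \frac{1}{4}\right) = - \frac{3}{2} \approx -1.5$)
$W{\left(I,q \right)} = - \frac{3}{2}$
$Z{\left(C \right)} = 2 C$
$R = - \frac{53}{8}$ ($R = -7 + \frac{\left(- \frac{3}{2}\right) 2 \left(-1\right)}{8} = -7 + \frac{\left(- \frac{3}{2}\right) \left(-2\right)}{8} = -7 + \frac{1}{8} \cdot 3 = -7 + \frac{3}{8} = - \frac{53}{8} \approx -6.625$)
$\frac{1}{u{\left(R \right)}} = \frac{1}{133 - - \frac{53}{8}} = \frac{1}{133 + \frac{53}{8}} = \frac{1}{\frac{1117}{8}} = \frac{8}{1117}$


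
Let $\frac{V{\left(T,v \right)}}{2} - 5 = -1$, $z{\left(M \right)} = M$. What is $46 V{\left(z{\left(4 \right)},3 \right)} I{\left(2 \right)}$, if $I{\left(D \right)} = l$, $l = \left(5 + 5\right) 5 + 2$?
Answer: $19136$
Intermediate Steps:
$V{\left(T,v \right)} = 8$ ($V{\left(T,v \right)} = 10 + 2 \left(-1\right) = 10 - 2 = 8$)
$l = 52$ ($l = 10 \cdot 5 + 2 = 50 + 2 = 52$)
$I{\left(D \right)} = 52$
$46 V{\left(z{\left(4 \right)},3 \right)} I{\left(2 \right)} = 46 \cdot 8 \cdot 52 = 368 \cdot 52 = 19136$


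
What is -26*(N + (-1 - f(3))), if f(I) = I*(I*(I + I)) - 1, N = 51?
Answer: 78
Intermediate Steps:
f(I) = -1 + 2*I**3 (f(I) = I*(I*(2*I)) - 1 = I*(2*I**2) - 1 = 2*I**3 - 1 = -1 + 2*I**3)
-26*(N + (-1 - f(3))) = -26*(51 + (-1 - (-1 + 2*3**3))) = -26*(51 + (-1 - (-1 + 2*27))) = -26*(51 + (-1 - (-1 + 54))) = -26*(51 + (-1 - 1*53)) = -26*(51 + (-1 - 53)) = -26*(51 - 54) = -26*(-3) = 78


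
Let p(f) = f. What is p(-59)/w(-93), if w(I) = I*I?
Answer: -59/8649 ≈ -0.0068216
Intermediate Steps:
w(I) = I²
p(-59)/w(-93) = -59/((-93)²) = -59/8649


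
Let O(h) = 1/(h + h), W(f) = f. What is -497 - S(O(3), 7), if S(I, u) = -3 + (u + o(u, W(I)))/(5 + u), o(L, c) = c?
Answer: -35611/72 ≈ -494.60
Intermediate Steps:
O(h) = 1/(2*h)
S(I, u) = -3 + (I + u)/(5 + u) (S(I, u) = -3 + (u + I)/(5 + u) = -3 + (I + u)/(5 + u))
-497 - S(O(3), 7) = -497 - (-15 + (½)/3 - 2*7)/(5 + 7) = -497 - (-15 + (½)*(⅓) - 14)/12 = -497 - (-15 + ⅙ - 14)/12 = -497 - (-173)/(12*6) = -497 - 1*(-173/72) = -497 + 173/72 = -35611/72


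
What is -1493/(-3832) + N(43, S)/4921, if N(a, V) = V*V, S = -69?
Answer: 25591205/18857272 ≈ 1.3571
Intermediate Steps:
N(a, V) = V**2
-1493/(-3832) + N(43, S)/4921 = -1493/(-3832) + (-69)**2/4921 = -1493*(-1/3832) + 4761*(1/4921) = 1493/3832 + 4761/4921 = 25591205/18857272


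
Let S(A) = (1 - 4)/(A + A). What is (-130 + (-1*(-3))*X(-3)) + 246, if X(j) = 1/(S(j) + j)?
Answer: 574/5 ≈ 114.80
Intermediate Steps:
S(A) = -3/(2*A) (S(A) = -3*1/(2*A) = -3/(2*A))
X(j) = 1/(j - 3/(2*j)) (X(j) = 1/(-3/(2*j) + j) = 1/(j - 3/(2*j)))
(-130 + (-1*(-3))*X(-3)) + 246 = (-130 + (-1*(-3))*(2*(-3)/(-3 + 2*(-3)**2))) + 246 = (-130 + 3*(2*(-3)/(-3 + 2*9))) + 246 = (-130 + 3*(2*(-3)/(-3 + 18))) + 246 = (-130 + 3*(2*(-3)/15)) + 246 = (-130 + 3*(2*(-3)*(1/15))) + 246 = (-130 + 3*(-2/5)) + 246 = (-130 - 6/5) + 246 = -656/5 + 246 = 574/5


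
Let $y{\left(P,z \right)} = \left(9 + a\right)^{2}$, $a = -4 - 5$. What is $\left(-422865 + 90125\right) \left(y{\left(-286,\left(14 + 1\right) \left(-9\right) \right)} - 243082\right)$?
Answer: $80883104680$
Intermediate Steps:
$a = -9$ ($a = -4 - 5 = -9$)
$y{\left(P,z \right)} = 0$ ($y{\left(P,z \right)} = \left(9 - 9\right)^{2} = 0^{2} = 0$)
$\left(-422865 + 90125\right) \left(y{\left(-286,\left(14 + 1\right) \left(-9\right) \right)} - 243082\right) = \left(-422865 + 90125\right) \left(0 - 243082\right) = \left(-332740\right) \left(-243082\right) = 80883104680$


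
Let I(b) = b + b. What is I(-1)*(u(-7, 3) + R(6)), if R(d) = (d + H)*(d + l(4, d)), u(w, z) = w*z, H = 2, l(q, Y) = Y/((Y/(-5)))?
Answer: 26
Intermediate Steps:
I(b) = 2*b
l(q, Y) = -5 (l(q, Y) = Y/((Y*(-1/5))) = Y/((-Y/5)) = Y*(-5/Y) = -5)
R(d) = (-5 + d)*(2 + d) (R(d) = (d + 2)*(d - 5) = (2 + d)*(-5 + d) = (-5 + d)*(2 + d))
I(-1)*(u(-7, 3) + R(6)) = (2*(-1))*(-7*3 + (-10 + 6**2 - 3*6)) = -2*(-21 + (-10 + 36 - 18)) = -2*(-21 + 8) = -2*(-13) = 26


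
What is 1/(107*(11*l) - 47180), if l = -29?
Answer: -1/81313 ≈ -1.2298e-5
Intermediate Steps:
1/(107*(11*l) - 47180) = 1/(107*(11*(-29)) - 47180) = 1/(107*(-319) - 47180) = 1/(-34133 - 47180) = 1/(-81313) = -1/81313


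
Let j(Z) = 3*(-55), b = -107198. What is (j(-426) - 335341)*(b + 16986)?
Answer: 30266667272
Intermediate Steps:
j(Z) = -165
(j(-426) - 335341)*(b + 16986) = (-165 - 335341)*(-107198 + 16986) = -335506*(-90212) = 30266667272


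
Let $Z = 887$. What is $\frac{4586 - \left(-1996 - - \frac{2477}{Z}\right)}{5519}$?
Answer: $\frac{5835757}{4895353} \approx 1.1921$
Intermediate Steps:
$\frac{4586 - \left(-1996 - - \frac{2477}{Z}\right)}{5519} = \frac{4586 - \left(-1996 - - \frac{2477}{887}\right)}{5519} = \left(4586 - \left(-1996 - \left(-2477\right) \frac{1}{887}\right)\right) \frac{1}{5519} = \left(4586 - \left(-1996 - - \frac{2477}{887}\right)\right) \frac{1}{5519} = \left(4586 - \left(-1996 + \frac{2477}{887}\right)\right) \frac{1}{5519} = \left(4586 - - \frac{1767975}{887}\right) \frac{1}{5519} = \left(4586 + \frac{1767975}{887}\right) \frac{1}{5519} = \frac{5835757}{887} \cdot \frac{1}{5519} = \frac{5835757}{4895353}$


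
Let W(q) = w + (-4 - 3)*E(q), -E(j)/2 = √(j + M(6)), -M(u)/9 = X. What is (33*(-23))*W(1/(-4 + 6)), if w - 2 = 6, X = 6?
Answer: -6072 - 5313*I*√214 ≈ -6072.0 - 77723.0*I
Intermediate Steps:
w = 8 (w = 2 + 6 = 8)
M(u) = -54 (M(u) = -9*6 = -54)
E(j) = -2*√(-54 + j) (E(j) = -2*√(j - 54) = -2*√(-54 + j))
W(q) = 8 + 14*√(-54 + q) (W(q) = 8 + (-4 - 3)*(-2*√(-54 + q)) = 8 - (-14)*√(-54 + q) = 8 + 14*√(-54 + q))
(33*(-23))*W(1/(-4 + 6)) = (33*(-23))*(8 + 14*√(-54 + 1/(-4 + 6))) = -759*(8 + 14*√(-54 + 1/2)) = -759*(8 + 14*√(-54 + ½)) = -759*(8 + 14*√(-107/2)) = -759*(8 + 14*(I*√214/2)) = -759*(8 + 7*I*√214) = -6072 - 5313*I*√214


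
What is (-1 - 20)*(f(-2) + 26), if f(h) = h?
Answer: -504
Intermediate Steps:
(-1 - 20)*(f(-2) + 26) = (-1 - 20)*(-2 + 26) = -21*24 = -504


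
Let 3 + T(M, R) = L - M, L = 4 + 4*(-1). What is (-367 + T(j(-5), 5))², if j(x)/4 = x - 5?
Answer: 108900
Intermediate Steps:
j(x) = -20 + 4*x (j(x) = 4*(x - 5) = 4*(-5 + x) = -20 + 4*x)
L = 0 (L = 4 - 4 = 0)
T(M, R) = -3 - M (T(M, R) = -3 + (0 - M) = -3 - M)
(-367 + T(j(-5), 5))² = (-367 + (-3 - (-20 + 4*(-5))))² = (-367 + (-3 - (-20 - 20)))² = (-367 + (-3 - 1*(-40)))² = (-367 + (-3 + 40))² = (-367 + 37)² = (-330)² = 108900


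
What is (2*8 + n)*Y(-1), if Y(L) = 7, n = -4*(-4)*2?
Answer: 336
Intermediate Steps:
n = 32 (n = 16*2 = 32)
(2*8 + n)*Y(-1) = (2*8 + 32)*7 = (16 + 32)*7 = 48*7 = 336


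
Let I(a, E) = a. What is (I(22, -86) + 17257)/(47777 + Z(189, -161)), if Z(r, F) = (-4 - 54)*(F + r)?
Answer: 17279/46153 ≈ 0.37439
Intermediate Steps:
Z(r, F) = -58*F - 58*r (Z(r, F) = -58*(F + r) = -58*F - 58*r)
(I(22, -86) + 17257)/(47777 + Z(189, -161)) = (22 + 17257)/(47777 + (-58*(-161) - 58*189)) = 17279/(47777 + (9338 - 10962)) = 17279/(47777 - 1624) = 17279/46153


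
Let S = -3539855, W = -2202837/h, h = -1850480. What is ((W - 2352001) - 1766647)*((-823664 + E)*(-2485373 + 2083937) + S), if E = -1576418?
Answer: -7343105155576294151469091/1850480 ≈ -3.9682e+18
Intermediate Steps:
W = 2202837/1850480 (W = -2202837/(-1850480) = -2202837*(-1/1850480) = 2202837/1850480 ≈ 1.1904)
((W - 2352001) - 1766647)*((-823664 + E)*(-2485373 + 2083937) + S) = ((2202837/1850480 - 2352001) - 1766647)*((-823664 - 1576418)*(-2485373 + 2083937) - 3539855) = (-4352328607643/1850480 - 1766647)*(-2400082*(-401436) - 3539855) = -7621473548203*(963479317752 - 3539855)/1850480 = -7621473548203/1850480*963475777897 = -7343105155576294151469091/1850480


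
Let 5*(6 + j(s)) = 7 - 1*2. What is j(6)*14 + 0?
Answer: -70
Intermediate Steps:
j(s) = -5 (j(s) = -6 + (7 - 1*2)/5 = -6 + (7 - 2)/5 = -6 + (1/5)*5 = -6 + 1 = -5)
j(6)*14 + 0 = -5*14 + 0 = -70 + 0 = -70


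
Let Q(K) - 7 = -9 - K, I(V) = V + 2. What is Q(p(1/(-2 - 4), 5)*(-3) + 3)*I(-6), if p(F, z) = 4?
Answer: -28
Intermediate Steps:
I(V) = 2 + V
Q(K) = -2 - K (Q(K) = 7 + (-9 - K) = -2 - K)
Q(p(1/(-2 - 4), 5)*(-3) + 3)*I(-6) = (-2 - (4*(-3) + 3))*(2 - 6) = (-2 - (-12 + 3))*(-4) = (-2 - 1*(-9))*(-4) = (-2 + 9)*(-4) = 7*(-4) = -28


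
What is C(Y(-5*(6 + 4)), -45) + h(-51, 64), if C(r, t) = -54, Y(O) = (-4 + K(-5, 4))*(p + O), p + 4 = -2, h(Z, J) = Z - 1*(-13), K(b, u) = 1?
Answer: -92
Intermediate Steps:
h(Z, J) = 13 + Z (h(Z, J) = Z + 13 = 13 + Z)
p = -6 (p = -4 - 2 = -6)
Y(O) = 18 - 3*O (Y(O) = (-4 + 1)*(-6 + O) = -3*(-6 + O) = 18 - 3*O)
C(Y(-5*(6 + 4)), -45) + h(-51, 64) = -54 + (13 - 51) = -54 - 38 = -92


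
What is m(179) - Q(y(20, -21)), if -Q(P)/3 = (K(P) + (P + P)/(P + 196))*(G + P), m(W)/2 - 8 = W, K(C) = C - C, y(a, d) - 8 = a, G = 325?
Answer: 2555/4 ≈ 638.75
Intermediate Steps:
y(a, d) = 8 + a
K(C) = 0
m(W) = 16 + 2*W
Q(P) = -6*P*(325 + P)/(196 + P) (Q(P) = -3*(0 + (P + P)/(P + 196))*(325 + P) = -3*(0 + (2*P)/(196 + P))*(325 + P) = -3*(0 + 2*P/(196 + P))*(325 + P) = -3*2*P/(196 + P)*(325 + P) = -6*P*(325 + P)/(196 + P))
m(179) - Q(y(20, -21)) = (16 + 2*179) - 6*(8 + 20)*(-325 - (8 + 20))/(196 + (8 + 20)) = (16 + 358) - 6*28*(-325 - 1*28)/(196 + 28) = 374 - 6*28*(-325 - 28)/224 = 374 - 6*28*(-353)/224 = 374 - 1*(-1059/4) = 374 + 1059/4 = 2555/4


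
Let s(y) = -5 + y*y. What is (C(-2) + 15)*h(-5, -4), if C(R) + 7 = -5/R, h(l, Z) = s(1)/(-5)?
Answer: 42/5 ≈ 8.4000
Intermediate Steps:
s(y) = -5 + y**2
h(l, Z) = 4/5 (h(l, Z) = (-5 + 1**2)/(-5) = (-5 + 1)*(-1/5) = -4*(-1/5) = 4/5)
C(R) = -7 - 5/R
(C(-2) + 15)*h(-5, -4) = ((-7 - 5/(-2)) + 15)*(4/5) = ((-7 - 5*(-1/2)) + 15)*(4/5) = ((-7 + 5/2) + 15)*(4/5) = (-9/2 + 15)*(4/5) = (21/2)*(4/5) = 42/5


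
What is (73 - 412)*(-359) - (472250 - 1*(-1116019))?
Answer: -1466568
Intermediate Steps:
(73 - 412)*(-359) - (472250 - 1*(-1116019)) = -339*(-359) - (472250 + 1116019) = 121701 - 1*1588269 = 121701 - 1588269 = -1466568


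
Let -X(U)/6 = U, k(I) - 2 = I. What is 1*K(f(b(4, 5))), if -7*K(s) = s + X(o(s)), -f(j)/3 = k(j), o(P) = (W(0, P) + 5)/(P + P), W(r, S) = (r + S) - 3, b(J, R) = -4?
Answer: -2/7 ≈ -0.28571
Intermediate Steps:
k(I) = 2 + I
W(r, S) = -3 + S + r (W(r, S) = (S + r) - 3 = -3 + S + r)
o(P) = (2 + P)/(2*P) (o(P) = ((-3 + P + 0) + 5)/(P + P) = ((-3 + P) + 5)/((2*P)) = (2 + P)*(1/(2*P)) = (2 + P)/(2*P))
X(U) = -6*U
f(j) = -6 - 3*j (f(j) = -3*(2 + j) = -6 - 3*j)
K(s) = -s/7 + 3*(2 + s)/(7*s) (K(s) = -(s - 3*(2 + s)/s)/7 = -s/7 + 3*(2 + s)/(7*s))
1*K(f(b(4, 5))) = 1*((6 - (-6 - 3*(-4))² + 3*(-6 - 3*(-4)))/(7*(-6 - 3*(-4)))) = 1*((6 - (-6 + 12)² + 3*(-6 + 12))/(7*(-6 + 12))) = 1*((⅐)*(6 - 1*6² + 3*6)/6) = 1*((⅐)*(⅙)*(6 - 1*36 + 18)) = 1*((⅐)*(⅙)*(6 - 36 + 18)) = 1*((⅐)*(⅙)*(-12)) = 1*(-2/7) = -2/7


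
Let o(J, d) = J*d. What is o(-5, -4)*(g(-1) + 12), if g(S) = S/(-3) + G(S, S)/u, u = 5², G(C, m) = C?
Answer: 3688/15 ≈ 245.87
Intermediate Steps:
u = 25
g(S) = -22*S/75 (g(S) = S/(-3) + S/25 = S*(-⅓) + S*(1/25) = -S/3 + S/25 = -22*S/75)
o(-5, -4)*(g(-1) + 12) = (-5*(-4))*(-22/75*(-1) + 12) = 20*(22/75 + 12) = 20*(922/75) = 3688/15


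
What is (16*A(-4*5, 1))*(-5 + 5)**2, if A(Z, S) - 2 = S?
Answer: 0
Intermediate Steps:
A(Z, S) = 2 + S
(16*A(-4*5, 1))*(-5 + 5)**2 = (16*(2 + 1))*(-5 + 5)**2 = (16*3)*0**2 = 48*0 = 0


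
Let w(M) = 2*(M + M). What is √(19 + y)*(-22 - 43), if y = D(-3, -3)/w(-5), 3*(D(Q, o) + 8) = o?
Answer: -13*√1945/2 ≈ -286.66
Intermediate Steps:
D(Q, o) = -8 + o/3
w(M) = 4*M (w(M) = 2*(2*M) = 4*M)
y = 9/20 (y = (-8 + (⅓)*(-3))/((4*(-5))) = (-8 - 1)/(-20) = -9*(-1/20) = 9/20 ≈ 0.45000)
√(19 + y)*(-22 - 43) = √(19 + 9/20)*(-22 - 43) = √(389/20)*(-65) = (√1945/10)*(-65) = -13*√1945/2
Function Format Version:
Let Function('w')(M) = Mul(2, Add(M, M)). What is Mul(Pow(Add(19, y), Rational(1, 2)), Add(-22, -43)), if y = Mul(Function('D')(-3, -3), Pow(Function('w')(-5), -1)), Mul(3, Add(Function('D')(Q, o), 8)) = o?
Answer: Mul(Rational(-13, 2), Pow(1945, Rational(1, 2))) ≈ -286.66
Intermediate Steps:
Function('D')(Q, o) = Add(-8, Mul(Rational(1, 3), o))
Function('w')(M) = Mul(4, M) (Function('w')(M) = Mul(2, Mul(2, M)) = Mul(4, M))
y = Rational(9, 20) (y = Mul(Add(-8, Mul(Rational(1, 3), -3)), Pow(Mul(4, -5), -1)) = Mul(Add(-8, -1), Pow(-20, -1)) = Mul(-9, Rational(-1, 20)) = Rational(9, 20) ≈ 0.45000)
Mul(Pow(Add(19, y), Rational(1, 2)), Add(-22, -43)) = Mul(Pow(Add(19, Rational(9, 20)), Rational(1, 2)), Add(-22, -43)) = Mul(Pow(Rational(389, 20), Rational(1, 2)), -65) = Mul(Mul(Rational(1, 10), Pow(1945, Rational(1, 2))), -65) = Mul(Rational(-13, 2), Pow(1945, Rational(1, 2)))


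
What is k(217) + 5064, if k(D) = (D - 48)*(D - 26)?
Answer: 37343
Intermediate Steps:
k(D) = (-48 + D)*(-26 + D)
k(217) + 5064 = (1248 + 217² - 74*217) + 5064 = (1248 + 47089 - 16058) + 5064 = 32279 + 5064 = 37343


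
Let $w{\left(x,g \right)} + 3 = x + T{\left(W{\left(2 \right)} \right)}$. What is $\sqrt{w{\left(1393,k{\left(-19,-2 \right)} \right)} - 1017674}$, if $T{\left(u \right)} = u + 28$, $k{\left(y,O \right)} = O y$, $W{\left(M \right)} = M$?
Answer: $i \sqrt{1016254} \approx 1008.1 i$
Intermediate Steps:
$T{\left(u \right)} = 28 + u$
$w{\left(x,g \right)} = 27 + x$ ($w{\left(x,g \right)} = -3 + \left(x + \left(28 + 2\right)\right) = -3 + \left(x + 30\right) = -3 + \left(30 + x\right) = 27 + x$)
$\sqrt{w{\left(1393,k{\left(-19,-2 \right)} \right)} - 1017674} = \sqrt{\left(27 + 1393\right) - 1017674} = \sqrt{1420 - 1017674} = \sqrt{-1016254} = i \sqrt{1016254}$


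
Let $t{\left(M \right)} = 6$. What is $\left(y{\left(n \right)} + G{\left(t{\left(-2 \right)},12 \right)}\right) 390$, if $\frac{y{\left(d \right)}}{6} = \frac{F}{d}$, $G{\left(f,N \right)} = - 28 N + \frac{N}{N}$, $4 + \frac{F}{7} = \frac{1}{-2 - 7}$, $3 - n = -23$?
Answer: $-133240$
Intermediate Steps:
$n = 26$ ($n = 3 - -23 = 3 + 23 = 26$)
$F = - \frac{259}{9}$ ($F = -28 + \frac{7}{-2 - 7} = -28 + \frac{7}{-9} = -28 + 7 \left(- \frac{1}{9}\right) = -28 - \frac{7}{9} = - \frac{259}{9} \approx -28.778$)
$G{\left(f,N \right)} = 1 - 28 N$ ($G{\left(f,N \right)} = - 28 N + 1 = 1 - 28 N$)
$y{\left(d \right)} = - \frac{518}{3 d}$ ($y{\left(d \right)} = 6 \left(- \frac{259}{9 d}\right) = - \frac{518}{3 d}$)
$\left(y{\left(n \right)} + G{\left(t{\left(-2 \right)},12 \right)}\right) 390 = \left(- \frac{518}{3 \cdot 26} + \left(1 - 336\right)\right) 390 = \left(\left(- \frac{518}{3}\right) \frac{1}{26} + \left(1 - 336\right)\right) 390 = \left(- \frac{259}{39} - 335\right) 390 = \left(- \frac{13324}{39}\right) 390 = -133240$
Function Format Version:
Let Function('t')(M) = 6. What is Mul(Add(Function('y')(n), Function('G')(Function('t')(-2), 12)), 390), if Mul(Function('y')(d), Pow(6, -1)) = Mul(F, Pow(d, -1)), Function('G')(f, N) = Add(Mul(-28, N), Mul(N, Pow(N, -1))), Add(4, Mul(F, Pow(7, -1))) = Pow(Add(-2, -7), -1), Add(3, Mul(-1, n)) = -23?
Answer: -133240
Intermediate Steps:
n = 26 (n = Add(3, Mul(-1, -23)) = Add(3, 23) = 26)
F = Rational(-259, 9) (F = Add(-28, Mul(7, Pow(Add(-2, -7), -1))) = Add(-28, Mul(7, Pow(-9, -1))) = Add(-28, Mul(7, Rational(-1, 9))) = Add(-28, Rational(-7, 9)) = Rational(-259, 9) ≈ -28.778)
Function('G')(f, N) = Add(1, Mul(-28, N)) (Function('G')(f, N) = Add(Mul(-28, N), 1) = Add(1, Mul(-28, N)))
Function('y')(d) = Mul(Rational(-518, 3), Pow(d, -1)) (Function('y')(d) = Mul(6, Mul(Rational(-259, 9), Pow(d, -1))) = Mul(Rational(-518, 3), Pow(d, -1)))
Mul(Add(Function('y')(n), Function('G')(Function('t')(-2), 12)), 390) = Mul(Add(Mul(Rational(-518, 3), Pow(26, -1)), Add(1, Mul(-28, 12))), 390) = Mul(Add(Mul(Rational(-518, 3), Rational(1, 26)), Add(1, -336)), 390) = Mul(Add(Rational(-259, 39), -335), 390) = Mul(Rational(-13324, 39), 390) = -133240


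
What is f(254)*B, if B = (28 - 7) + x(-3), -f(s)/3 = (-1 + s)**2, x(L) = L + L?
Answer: -2880405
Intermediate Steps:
x(L) = 2*L
f(s) = -3*(-1 + s)**2
B = 15 (B = (28 - 7) + 2*(-3) = 21 - 6 = 15)
f(254)*B = -3*(-1 + 254)**2*15 = -3*253**2*15 = -3*64009*15 = -192027*15 = -2880405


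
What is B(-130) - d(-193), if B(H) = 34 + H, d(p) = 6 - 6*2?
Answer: -90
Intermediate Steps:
d(p) = -6 (d(p) = 6 - 12 = -6)
B(-130) - d(-193) = (34 - 130) - 1*(-6) = -96 + 6 = -90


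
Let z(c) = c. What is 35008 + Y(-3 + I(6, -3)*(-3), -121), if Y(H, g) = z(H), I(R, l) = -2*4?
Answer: 35029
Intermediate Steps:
I(R, l) = -8
Y(H, g) = H
35008 + Y(-3 + I(6, -3)*(-3), -121) = 35008 + (-3 - 8*(-3)) = 35008 + (-3 + 24) = 35008 + 21 = 35029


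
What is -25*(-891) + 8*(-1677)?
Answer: 8859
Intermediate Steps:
-25*(-891) + 8*(-1677) = 22275 - 13416 = 8859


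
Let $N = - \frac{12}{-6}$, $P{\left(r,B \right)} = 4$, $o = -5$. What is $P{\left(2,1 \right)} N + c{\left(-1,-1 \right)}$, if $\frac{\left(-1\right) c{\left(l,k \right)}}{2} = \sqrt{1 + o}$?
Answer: $8 - 4 i \approx 8.0 - 4.0 i$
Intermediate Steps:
$c{\left(l,k \right)} = - 4 i$ ($c{\left(l,k \right)} = - 2 \sqrt{1 - 5} = - 2 \sqrt{-4} = - 2 \cdot 2 i = - 4 i$)
$N = 2$ ($N = \left(-12\right) \left(- \frac{1}{6}\right) = 2$)
$P{\left(2,1 \right)} N + c{\left(-1,-1 \right)} = 4 \cdot 2 - 4 i = 8 - 4 i$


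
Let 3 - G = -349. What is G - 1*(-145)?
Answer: 497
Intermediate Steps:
G = 352 (G = 3 - 1*(-349) = 3 + 349 = 352)
G - 1*(-145) = 352 - 1*(-145) = 352 + 145 = 497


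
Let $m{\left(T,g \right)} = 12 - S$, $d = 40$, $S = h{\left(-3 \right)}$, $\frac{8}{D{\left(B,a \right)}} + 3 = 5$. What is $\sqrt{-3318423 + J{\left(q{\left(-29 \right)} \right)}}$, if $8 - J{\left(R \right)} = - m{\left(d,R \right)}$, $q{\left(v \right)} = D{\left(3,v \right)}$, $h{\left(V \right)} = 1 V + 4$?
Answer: $2 i \sqrt{829601} \approx 1821.6 i$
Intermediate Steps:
$D{\left(B,a \right)} = 4$ ($D{\left(B,a \right)} = \frac{8}{-3 + 5} = \frac{8}{2} = 8 \cdot \frac{1}{2} = 4$)
$h{\left(V \right)} = 4 + V$ ($h{\left(V \right)} = V + 4 = 4 + V$)
$S = 1$ ($S = 4 - 3 = 1$)
$q{\left(v \right)} = 4$
$m{\left(T,g \right)} = 11$ ($m{\left(T,g \right)} = 12 - 1 = 11$)
$J{\left(R \right)} = 19$ ($J{\left(R \right)} = 8 - \left(-1\right) 11 = 8 - -11 = 8 + 11 = 19$)
$\sqrt{-3318423 + J{\left(q{\left(-29 \right)} \right)}} = \sqrt{-3318423 + 19} = \sqrt{-3318404} = 2 i \sqrt{829601}$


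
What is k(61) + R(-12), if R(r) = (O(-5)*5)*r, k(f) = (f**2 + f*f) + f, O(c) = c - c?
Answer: 7503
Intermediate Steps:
O(c) = 0
k(f) = f + 2*f**2 (k(f) = (f**2 + f**2) + f = 2*f**2 + f = f + 2*f**2)
R(r) = 0 (R(r) = (0*5)*r = 0*r = 0)
k(61) + R(-12) = 61*(1 + 2*61) + 0 = 61*(1 + 122) + 0 = 61*123 + 0 = 7503 + 0 = 7503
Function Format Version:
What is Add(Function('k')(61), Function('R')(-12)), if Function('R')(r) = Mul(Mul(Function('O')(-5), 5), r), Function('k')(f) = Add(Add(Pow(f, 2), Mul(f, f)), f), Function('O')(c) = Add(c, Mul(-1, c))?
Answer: 7503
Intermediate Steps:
Function('O')(c) = 0
Function('k')(f) = Add(f, Mul(2, Pow(f, 2))) (Function('k')(f) = Add(Add(Pow(f, 2), Pow(f, 2)), f) = Add(Mul(2, Pow(f, 2)), f) = Add(f, Mul(2, Pow(f, 2))))
Function('R')(r) = 0 (Function('R')(r) = Mul(Mul(0, 5), r) = Mul(0, r) = 0)
Add(Function('k')(61), Function('R')(-12)) = Add(Mul(61, Add(1, Mul(2, 61))), 0) = Add(Mul(61, Add(1, 122)), 0) = Add(Mul(61, 123), 0) = Add(7503, 0) = 7503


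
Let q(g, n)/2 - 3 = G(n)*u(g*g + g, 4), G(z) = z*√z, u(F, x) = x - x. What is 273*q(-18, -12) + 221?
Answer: 1859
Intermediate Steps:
u(F, x) = 0
G(z) = z^(3/2)
q(g, n) = 6 (q(g, n) = 6 + 2*(n^(3/2)*0) = 6 + 2*0 = 6 + 0 = 6)
273*q(-18, -12) + 221 = 273*6 + 221 = 1638 + 221 = 1859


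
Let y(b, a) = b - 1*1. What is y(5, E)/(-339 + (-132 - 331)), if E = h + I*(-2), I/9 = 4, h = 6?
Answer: -2/401 ≈ -0.0049875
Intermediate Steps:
I = 36 (I = 9*4 = 36)
E = -66 (E = 6 + 36*(-2) = 6 - 72 = -66)
y(b, a) = -1 + b (y(b, a) = b - 1 = -1 + b)
y(5, E)/(-339 + (-132 - 331)) = (-1 + 5)/(-339 + (-132 - 331)) = 4/(-339 - 463) = 4/(-802) = 4*(-1/802) = -2/401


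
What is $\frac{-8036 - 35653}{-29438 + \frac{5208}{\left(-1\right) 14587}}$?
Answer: $\frac{637291443}{429417314} \approx 1.4841$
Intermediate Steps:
$\frac{-8036 - 35653}{-29438 + \frac{5208}{\left(-1\right) 14587}} = - \frac{43689}{-29438 + \frac{5208}{-14587}} = - \frac{43689}{-29438 + 5208 \left(- \frac{1}{14587}\right)} = - \frac{43689}{-29438 - \frac{5208}{14587}} = - \frac{43689}{- \frac{429417314}{14587}} = \left(-43689\right) \left(- \frac{14587}{429417314}\right) = \frac{637291443}{429417314}$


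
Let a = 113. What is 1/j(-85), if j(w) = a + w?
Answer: 1/28 ≈ 0.035714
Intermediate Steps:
j(w) = 113 + w
1/j(-85) = 1/(113 - 85) = 1/28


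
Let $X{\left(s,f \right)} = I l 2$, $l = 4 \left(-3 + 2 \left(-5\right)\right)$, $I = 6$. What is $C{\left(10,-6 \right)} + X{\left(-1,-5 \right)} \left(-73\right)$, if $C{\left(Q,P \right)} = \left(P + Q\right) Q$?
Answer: $45592$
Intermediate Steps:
$C{\left(Q,P \right)} = Q \left(P + Q\right)$
$l = -52$ ($l = 4 \left(-3 - 10\right) = 4 \left(-13\right) = -52$)
$X{\left(s,f \right)} = -624$ ($X{\left(s,f \right)} = 6 \left(-52\right) 2 = \left(-312\right) 2 = -624$)
$C{\left(10,-6 \right)} + X{\left(-1,-5 \right)} \left(-73\right) = 10 \left(-6 + 10\right) - -45552 = 10 \cdot 4 + 45552 = 40 + 45552 = 45592$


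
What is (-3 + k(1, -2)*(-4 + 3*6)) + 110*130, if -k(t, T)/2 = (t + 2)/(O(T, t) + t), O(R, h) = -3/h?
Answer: 14339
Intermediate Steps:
k(t, T) = -2*(2 + t)/(t - 3/t) (k(t, T) = -2*(t + 2)/(-3/t + t) = -2*(2 + t)/(t - 3/t))
(-3 + k(1, -2)*(-4 + 3*6)) + 110*130 = (-3 + (-2*1*(2 + 1)/(-3 + 1**2))*(-4 + 3*6)) + 110*130 = (-3 + (-2*1*3/(-3 + 1))*(-4 + 18)) + 14300 = (-3 - 2*1*3/(-2)*14) + 14300 = (-3 - 2*1*(-1/2)*3*14) + 14300 = (-3 + 3*14) + 14300 = (-3 + 42) + 14300 = 39 + 14300 = 14339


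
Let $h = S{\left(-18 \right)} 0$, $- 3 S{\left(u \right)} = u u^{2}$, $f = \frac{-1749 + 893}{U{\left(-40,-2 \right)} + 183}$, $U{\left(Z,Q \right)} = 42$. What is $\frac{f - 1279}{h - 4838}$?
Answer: $\frac{288631}{1088550} \approx 0.26515$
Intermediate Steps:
$f = - \frac{856}{225}$ ($f = \frac{-1749 + 893}{42 + 183} = - \frac{856}{225} \approx -3.8044$)
$S{\left(u \right)} = - \frac{u^{3}}{3}$ ($S{\left(u \right)} = - \frac{u u^{2}}{3} = - \frac{u^{3}}{3}$)
$h = 0$ ($h = - \frac{\left(-18\right)^{3}}{3} \cdot 0 = \left(- \frac{1}{3}\right) \left(-5832\right) 0 = 1944 \cdot 0 = 0$)
$\frac{f - 1279}{h - 4838} = \frac{- \frac{856}{225} - 1279}{0 - 4838} = - \frac{288631}{225 \left(-4838\right)} = \left(- \frac{288631}{225}\right) \left(- \frac{1}{4838}\right) = \frac{288631}{1088550}$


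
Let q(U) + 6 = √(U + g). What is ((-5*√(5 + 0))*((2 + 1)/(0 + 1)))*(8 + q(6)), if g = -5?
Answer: -45*√5 ≈ -100.62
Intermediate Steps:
q(U) = -6 + √(-5 + U) (q(U) = -6 + √(U - 5) = -6 + √(-5 + U))
((-5*√(5 + 0))*((2 + 1)/(0 + 1)))*(8 + q(6)) = ((-5*√(5 + 0))*((2 + 1)/(0 + 1)))*(8 + (-6 + √(-5 + 6))) = ((-5*√5)*(3/1))*(8 + (-6 + √1)) = ((-5*√5)*(3*1))*(8 + (-6 + 1)) = (-5*√5*3)*(8 - 5) = -15*√5*3 = -45*√5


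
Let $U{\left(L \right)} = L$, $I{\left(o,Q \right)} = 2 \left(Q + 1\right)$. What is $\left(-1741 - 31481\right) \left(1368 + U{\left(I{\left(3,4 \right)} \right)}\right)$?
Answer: $-45779916$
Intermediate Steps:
$I{\left(o,Q \right)} = 2 + 2 Q$ ($I{\left(o,Q \right)} = 2 \left(1 + Q\right) = 2 + 2 Q$)
$\left(-1741 - 31481\right) \left(1368 + U{\left(I{\left(3,4 \right)} \right)}\right) = \left(-1741 - 31481\right) \left(1368 + \left(2 + 2 \cdot 4\right)\right) = - 33222 \left(1368 + \left(2 + 8\right)\right) = - 33222 \left(1368 + 10\right) = \left(-33222\right) 1378 = -45779916$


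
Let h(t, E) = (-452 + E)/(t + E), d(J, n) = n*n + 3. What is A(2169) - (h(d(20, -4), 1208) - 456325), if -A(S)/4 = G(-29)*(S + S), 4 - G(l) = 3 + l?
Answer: -26272367/409 ≈ -64236.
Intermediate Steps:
G(l) = 1 - l (G(l) = 4 - (3 + l) = 4 + (-3 - l) = 1 - l)
d(J, n) = 3 + n² (d(J, n) = n² + 3 = 3 + n²)
h(t, E) = (-452 + E)/(E + t)
A(S) = -240*S (A(S) = -4*(1 - 1*(-29))*(S + S) = -4*(1 + 29)*2*S = -120*2*S = -240*S)
A(2169) - (h(d(20, -4), 1208) - 456325) = -240*2169 - ((-452 + 1208)/(1208 + (3 + (-4)²)) - 456325) = -520560 - (756/(1208 + (3 + 16)) - 456325) = -520560 - (756/(1208 + 19) - 456325) = -520560 - (756/1227 - 456325) = -520560 - ((1/1227)*756 - 456325) = -520560 - (252/409 - 456325) = -520560 - 1*(-186636673/409) = -520560 + 186636673/409 = -26272367/409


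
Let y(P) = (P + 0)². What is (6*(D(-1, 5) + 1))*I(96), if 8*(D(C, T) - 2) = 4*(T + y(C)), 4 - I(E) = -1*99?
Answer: 3708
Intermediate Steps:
I(E) = 103 (I(E) = 4 - (-1)*99 = 4 - 1*(-99) = 4 + 99 = 103)
y(P) = P²
D(C, T) = 2 + T/2 + C²/2 (D(C, T) = 2 + (4*(T + C²))/8 = 2 + (4*T + 4*C²)/8 = 2 + (T/2 + C²/2) = 2 + T/2 + C²/2)
(6*(D(-1, 5) + 1))*I(96) = (6*((2 + (½)*5 + (½)*(-1)²) + 1))*103 = (6*((2 + 5/2 + (½)*1) + 1))*103 = (6*((2 + 5/2 + ½) + 1))*103 = (6*(5 + 1))*103 = (6*6)*103 = 36*103 = 3708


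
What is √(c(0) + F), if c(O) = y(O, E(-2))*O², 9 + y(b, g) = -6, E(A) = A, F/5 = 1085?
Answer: 5*√217 ≈ 73.655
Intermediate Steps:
F = 5425 (F = 5*1085 = 5425)
y(b, g) = -15 (y(b, g) = -9 - 6 = -15)
c(O) = -15*O²
√(c(0) + F) = √(-15*0² + 5425) = √(-15*0 + 5425) = √(0 + 5425) = √5425 = 5*√217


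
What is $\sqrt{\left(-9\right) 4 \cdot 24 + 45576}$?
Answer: $18 \sqrt{138} \approx 211.45$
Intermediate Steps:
$\sqrt{\left(-9\right) 4 \cdot 24 + 45576} = \sqrt{\left(-36\right) 24 + 45576} = \sqrt{-864 + 45576} = \sqrt{44712} = 18 \sqrt{138}$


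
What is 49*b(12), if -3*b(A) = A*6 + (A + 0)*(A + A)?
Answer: -5880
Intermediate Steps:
b(A) = -2*A - 2*A²/3 (b(A) = -(A*6 + (A + 0)*(A + A))/3 = -(6*A + A*(2*A))/3 = -(6*A + 2*A²)/3 = -(2*A² + 6*A)/3 = -2*A - 2*A²/3)
49*b(12) = 49*(-⅔*12*(3 + 12)) = 49*(-⅔*12*15) = 49*(-120) = -5880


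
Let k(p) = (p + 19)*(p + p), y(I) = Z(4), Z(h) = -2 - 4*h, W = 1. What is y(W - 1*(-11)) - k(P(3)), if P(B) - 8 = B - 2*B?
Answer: -258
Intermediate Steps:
P(B) = 8 - B (P(B) = 8 + (B - 2*B) = 8 - B)
y(I) = -18 (y(I) = -2 - 4*4 = -2 - 16 = -18)
k(p) = 2*p*(19 + p) (k(p) = (19 + p)*(2*p) = 2*p*(19 + p))
y(W - 1*(-11)) - k(P(3)) = -18 - 2*(8 - 1*3)*(19 + (8 - 1*3)) = -18 - 2*(8 - 3)*(19 + (8 - 3)) = -18 - 2*5*(19 + 5) = -18 - 2*5*24 = -18 - 1*240 = -18 - 240 = -258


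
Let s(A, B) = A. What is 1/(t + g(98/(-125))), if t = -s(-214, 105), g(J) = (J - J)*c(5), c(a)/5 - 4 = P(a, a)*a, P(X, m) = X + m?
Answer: 1/214 ≈ 0.0046729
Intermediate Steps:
c(a) = 20 + 10*a² (c(a) = 20 + 5*((a + a)*a) = 20 + 5*((2*a)*a) = 20 + 5*(2*a²) = 20 + 10*a²)
g(J) = 0 (g(J) = (J - J)*(20 + 10*5²) = 0*(20 + 10*25) = 0*(20 + 250) = 0*270 = 0)
t = 214 (t = -1*(-214) = 214)
1/(t + g(98/(-125))) = 1/(214 + 0) = 1/214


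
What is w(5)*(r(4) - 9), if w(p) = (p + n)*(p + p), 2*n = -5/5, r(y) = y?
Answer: -225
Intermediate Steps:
n = -½ (n = (-5/5)/2 = (-5*⅕)/2 = (½)*(-1) = -½ ≈ -0.50000)
w(p) = 2*p*(-½ + p) (w(p) = (p - ½)*(p + p) = (-½ + p)*(2*p) = 2*p*(-½ + p))
w(5)*(r(4) - 9) = (5*(-1 + 2*5))*(4 - 9) = (5*(-1 + 10))*(-5) = (5*9)*(-5) = 45*(-5) = -225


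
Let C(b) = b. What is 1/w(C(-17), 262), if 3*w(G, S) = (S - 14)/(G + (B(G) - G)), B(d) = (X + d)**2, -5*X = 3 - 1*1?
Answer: 22707/6200 ≈ 3.6624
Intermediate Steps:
X = -2/5 (X = -(3 - 1*1)/5 = -(3 - 1)/5 = -1/5*2 = -2/5 ≈ -0.40000)
B(d) = (-2/5 + d)**2
w(G, S) = 25*(-14 + S)/(3*(-2 + 5*G)**2) (w(G, S) = ((S - 14)/(G + ((-2 + 5*G)**2/25 - G)))/3 = ((-14 + S)/(G + (-G + (-2 + 5*G)**2/25)))/3 = ((-14 + S)/(((-2 + 5*G)**2/25)))/3 = ((-14 + S)*(25/(-2 + 5*G)**2))/3 = (25*(-14 + S)/(-2 + 5*G)**2)/3 = 25*(-14 + S)/(3*(-2 + 5*G)**2))
1/w(C(-17), 262) = 1/(25*(-14 + 262)/(3*(-2 + 5*(-17))**2)) = 1/((25/3)*248/(-2 - 85)**2) = 1/((25/3)*248/(-87)**2) = 1/((25/3)*(1/7569)*248) = 1/(6200/22707) = 22707/6200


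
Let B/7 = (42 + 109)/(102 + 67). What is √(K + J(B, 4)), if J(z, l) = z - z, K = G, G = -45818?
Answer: I*√45818 ≈ 214.05*I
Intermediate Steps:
K = -45818
B = 1057/169 (B = 7*((42 + 109)/(102 + 67)) = 7*(151/169) = 1057/169 ≈ 6.2544)
J(z, l) = 0
√(K + J(B, 4)) = √(-45818 + 0) = √(-45818) = I*√45818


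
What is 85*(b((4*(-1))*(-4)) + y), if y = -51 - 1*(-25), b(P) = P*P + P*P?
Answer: 41310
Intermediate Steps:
b(P) = 2*P² (b(P) = P² + P² = 2*P²)
y = -26 (y = -51 + 25 = -26)
85*(b((4*(-1))*(-4)) + y) = 85*(2*((4*(-1))*(-4))² - 26) = 85*(2*(-4*(-4))² - 26) = 85*(2*16² - 26) = 85*(2*256 - 26) = 85*(512 - 26) = 85*486 = 41310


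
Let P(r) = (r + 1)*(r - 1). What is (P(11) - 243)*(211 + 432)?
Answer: -79089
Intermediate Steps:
P(r) = (1 + r)*(-1 + r)
(P(11) - 243)*(211 + 432) = ((-1 + 11²) - 243)*(211 + 432) = ((-1 + 121) - 243)*643 = (120 - 243)*643 = -123*643 = -79089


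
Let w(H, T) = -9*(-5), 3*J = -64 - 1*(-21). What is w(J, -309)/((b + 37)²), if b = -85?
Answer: 5/256 ≈ 0.019531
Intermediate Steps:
J = -43/3 (J = (-64 - 1*(-21))/3 = (-64 + 21)/3 = (⅓)*(-43) = -43/3 ≈ -14.333)
w(H, T) = 45
w(J, -309)/((b + 37)²) = 45/((-85 + 37)²) = 45/((-48)²) = 45/2304 = 45*(1/2304) = 5/256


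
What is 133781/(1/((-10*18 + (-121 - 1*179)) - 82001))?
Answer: -11034390661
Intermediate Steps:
133781/(1/((-10*18 + (-121 - 1*179)) - 82001)) = 133781/(1/((-180 + (-121 - 179)) - 82001)) = 133781/(1/((-180 - 300) - 82001)) = 133781/(1/(-480 - 82001)) = 133781/(1/(-82481)) = 133781/(-1/82481) = 133781*(-82481) = -11034390661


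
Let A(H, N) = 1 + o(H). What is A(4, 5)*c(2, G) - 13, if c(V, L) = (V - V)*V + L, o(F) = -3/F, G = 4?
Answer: -12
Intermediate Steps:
c(V, L) = L (c(V, L) = 0*V + L = 0 + L = L)
A(H, N) = 1 - 3/H
A(4, 5)*c(2, G) - 13 = ((-3 + 4)/4)*4 - 13 = ((¼)*1)*4 - 13 = (¼)*4 - 13 = 1 - 13 = -12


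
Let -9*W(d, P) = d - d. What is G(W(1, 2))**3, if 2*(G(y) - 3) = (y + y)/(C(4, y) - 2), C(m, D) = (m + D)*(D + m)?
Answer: 27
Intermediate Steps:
W(d, P) = 0 (W(d, P) = -(d - d)/9 = -1/9*0 = 0)
C(m, D) = (D + m)**2 (C(m, D) = (D + m)*(D + m) = (D + m)**2)
G(y) = 3 + y/(-2 + (4 + y)**2) (G(y) = 3 + ((y + y)/((y + 4)**2 - 2))/2 = 3 + ((2*y)/((4 + y)**2 - 2))/2 = 3 + ((2*y)/(-2 + (4 + y)**2))/2 = 3 + (2*y/(-2 + (4 + y)**2))/2 = 3 + y/(-2 + (4 + y)**2))
G(W(1, 2))**3 = ((-6 + 0 + 3*(4 + 0)**2)/(-2 + (4 + 0)**2))**3 = ((-6 + 0 + 3*4**2)/(-2 + 4**2))**3 = ((-6 + 0 + 3*16)/(-2 + 16))**3 = ((-6 + 0 + 48)/14)**3 = ((1/14)*42)**3 = 3**3 = 27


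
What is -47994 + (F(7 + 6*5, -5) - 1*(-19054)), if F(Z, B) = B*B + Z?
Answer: -28878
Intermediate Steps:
F(Z, B) = Z + B² (F(Z, B) = B² + Z = Z + B²)
-47994 + (F(7 + 6*5, -5) - 1*(-19054)) = -47994 + (((7 + 6*5) + (-5)²) - 1*(-19054)) = -47994 + (((7 + 30) + 25) + 19054) = -47994 + ((37 + 25) + 19054) = -47994 + (62 + 19054) = -47994 + 19116 = -28878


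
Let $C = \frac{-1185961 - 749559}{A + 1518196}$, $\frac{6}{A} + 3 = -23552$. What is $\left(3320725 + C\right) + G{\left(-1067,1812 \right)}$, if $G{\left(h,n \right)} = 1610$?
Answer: $\frac{59405165541411845}{17880553387} \approx 3.3223 \cdot 10^{6}$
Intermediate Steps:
$A = - \frac{6}{23555}$ ($A = \frac{6}{-3 - 23552} = \frac{6}{-23555} = 6 \left(- \frac{1}{23555}\right) = - \frac{6}{23555} \approx -0.00025472$)
$C = - \frac{22795586800}{17880553387}$ ($C = \frac{-1185961 - 749559}{- \frac{6}{23555} + 1518196} = - \frac{1935520}{\frac{35761106774}{23555}} = \left(-1935520\right) \frac{23555}{35761106774} = - \frac{22795586800}{17880553387} \approx -1.2749$)
$\left(3320725 + C\right) + G{\left(-1067,1812 \right)} = \left(3320725 - \frac{22795586800}{17880553387}\right) + 1610 = \frac{59376377850458775}{17880553387} + 1610 = \frac{59405165541411845}{17880553387}$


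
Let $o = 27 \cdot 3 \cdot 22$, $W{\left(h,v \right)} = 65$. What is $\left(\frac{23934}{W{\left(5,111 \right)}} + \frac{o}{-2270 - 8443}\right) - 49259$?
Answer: $- \frac{11348323081}{232115} \approx -48891.0$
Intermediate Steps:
$o = 1782$ ($o = 81 \cdot 22 = 1782$)
$\left(\frac{23934}{W{\left(5,111 \right)}} + \frac{o}{-2270 - 8443}\right) - 49259 = \left(\frac{23934}{65} + \frac{1782}{-2270 - 8443}\right) - 49259 = \left(23934 \cdot \frac{1}{65} + \frac{1782}{-2270 - 8443}\right) - 49259 = \left(\frac{23934}{65} + \frac{1782}{-10713}\right) - 49259 = \left(\frac{23934}{65} + 1782 \left(- \frac{1}{10713}\right)\right) - 49259 = \left(\frac{23934}{65} - \frac{594}{3571}\right) - 49259 = \frac{85429704}{232115} - 49259 = - \frac{11348323081}{232115}$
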